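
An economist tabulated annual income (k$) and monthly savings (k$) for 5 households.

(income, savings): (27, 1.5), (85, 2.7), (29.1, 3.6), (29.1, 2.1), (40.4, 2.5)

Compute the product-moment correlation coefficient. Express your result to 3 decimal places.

n = 5, Σx = 210.6, Σy = 12.4, Σx² = 11279.78, Σy² = 33.16, Σxy = 536.87
nΣxy − ΣxΣy = 2684.35 − 2611.44 = 72.91
nΣx² − (Σx)² = 56398.9 − 44352.36 = 12046.54; nΣy² − (Σy)² = 165.8 − 153.76 = 12.04
r = 72.91 / √(12046.54 × 12.04) = 72.91 / 380.8416 ≈ 0.191

0.191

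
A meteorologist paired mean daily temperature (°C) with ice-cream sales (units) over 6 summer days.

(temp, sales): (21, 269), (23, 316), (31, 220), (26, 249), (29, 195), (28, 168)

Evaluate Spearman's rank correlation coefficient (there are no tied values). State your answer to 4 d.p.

-0.7143

Rank temp: 1, 2, 6, 3, 5, 4
Rank sales: 5, 6, 3, 4, 2, 1
d = rank(temp) − rank(sales): -4, -4, 3, -1, 3, 3; Σd² = 60
ρ = 1 − 6Σd² / [n(n²−1)] = 1 − 6×60 / (6×35) = 1 − 360/210 ≈ -0.7143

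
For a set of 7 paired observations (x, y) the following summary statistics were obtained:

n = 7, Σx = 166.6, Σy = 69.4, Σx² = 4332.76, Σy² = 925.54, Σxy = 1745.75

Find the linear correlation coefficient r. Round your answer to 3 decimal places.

0.318

r = (nΣxy − ΣxΣy) / √[(nΣx² − (Σx)²)(nΣy² − (Σy)²)]
Numerator: 7×1745.75 − 166.6×69.4 = 658.21
Denominator: √[(30329.32 − 27755.56)(6478.78 − 4816.36)] = √[2573.76 × 1662.42] = 2068.4946
r = 658.21 / 2068.4946 ≈ 0.318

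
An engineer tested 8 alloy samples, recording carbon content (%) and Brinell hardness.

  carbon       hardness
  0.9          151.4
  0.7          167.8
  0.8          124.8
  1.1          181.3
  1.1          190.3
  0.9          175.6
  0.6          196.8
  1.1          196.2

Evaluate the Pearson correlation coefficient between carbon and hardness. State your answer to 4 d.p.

n = 8, Σx = 7.2, Σy = 1384.2, Σx² = 6.74, Σy² = 243797.66, Σxy = 1254.26
nΣxy − ΣxΣy = 10034.08 − 9966.24 = 67.84
nΣx² − (Σx)² = 53.92 − 51.84 = 2.08; nΣy² − (Σy)² = 1950381.28 − 1916009.64 = 34371.64
r = 67.84 / √(2.08 × 34371.64) = 67.84 / 267.3818 ≈ 0.2537

0.2537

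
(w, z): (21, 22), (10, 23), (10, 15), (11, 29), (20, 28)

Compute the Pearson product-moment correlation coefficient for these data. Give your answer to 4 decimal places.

0.2891

n = 5, Σw = 72, Σz = 117, Σw² = 1162, Σz² = 2863, Σwz = 1721
nΣwz − ΣwΣz = 8605 − 8424 = 181
nΣw² − (Σw)² = 5810 − 5184 = 626; nΣz² − (Σz)² = 14315 − 13689 = 626
r = 181 / √(626 × 626) = 181 / 626.0000 ≈ 0.2891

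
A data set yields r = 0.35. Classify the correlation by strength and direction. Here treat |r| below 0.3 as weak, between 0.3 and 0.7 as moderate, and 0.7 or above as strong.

moderate positive

r = 0.35 > 0 so the relationship is positive.
|r| = 0.35, which falls in the moderate range.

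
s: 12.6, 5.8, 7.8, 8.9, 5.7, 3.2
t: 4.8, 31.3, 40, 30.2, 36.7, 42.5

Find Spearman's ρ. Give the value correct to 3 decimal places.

-0.829

Rank s: 6, 3, 4, 5, 2, 1
Rank t: 1, 3, 5, 2, 4, 6
d = rank(s) − rank(t): 5, 0, -1, 3, -2, -5; Σd² = 64
ρ = 1 − 6Σd² / [n(n²−1)] = 1 − 6×64 / (6×35) = 1 − 384/210 ≈ -0.829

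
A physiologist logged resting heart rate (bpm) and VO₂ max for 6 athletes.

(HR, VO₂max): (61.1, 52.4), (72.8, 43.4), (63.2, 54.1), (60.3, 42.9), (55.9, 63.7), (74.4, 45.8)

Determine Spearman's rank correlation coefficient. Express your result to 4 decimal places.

-0.3143

Rank HR: 3, 5, 4, 2, 1, 6
Rank VO₂max: 4, 2, 5, 1, 6, 3
d = rank(HR) − rank(VO₂max): -1, 3, -1, 1, -5, 3; Σd² = 46
ρ = 1 − 6Σd² / [n(n²−1)] = 1 − 6×46 / (6×35) = 1 − 276/210 ≈ -0.3143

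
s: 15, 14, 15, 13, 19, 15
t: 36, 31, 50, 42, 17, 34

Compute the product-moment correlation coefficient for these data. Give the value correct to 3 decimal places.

n = 6, Σs = 91, Σt = 210, Σs² = 1401, Σt² = 7966, Σst = 3103
nΣst − ΣsΣt = 18618 − 19110 = -492
nΣs² − (Σs)² = 8406 − 8281 = 125; nΣt² − (Σt)² = 47796 − 44100 = 3696
r = -492 / √(125 × 3696) = -492 / 679.7058 ≈ -0.724

-0.724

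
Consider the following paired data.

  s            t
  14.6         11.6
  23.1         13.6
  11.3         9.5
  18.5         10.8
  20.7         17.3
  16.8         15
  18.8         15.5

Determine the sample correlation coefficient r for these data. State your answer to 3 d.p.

n = 7, Σs = 123.8, Σt = 93.3, Σs² = 2280.88, Σt² = 1290.95, Σst = 1692.18
nΣst − ΣsΣt = 11845.26 − 11550.54 = 294.72
nΣs² − (Σs)² = 15966.16 − 15326.44 = 639.72; nΣt² − (Σt)² = 9036.65 − 8704.89 = 331.76
r = 294.72 / √(639.72 × 331.76) = 294.72 / 460.6881 ≈ 0.640

0.640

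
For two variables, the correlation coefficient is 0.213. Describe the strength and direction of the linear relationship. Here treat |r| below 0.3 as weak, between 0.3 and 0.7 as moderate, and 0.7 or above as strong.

weak positive

r = 0.213 > 0 so the relationship is positive.
|r| = 0.213, which falls in the weak range.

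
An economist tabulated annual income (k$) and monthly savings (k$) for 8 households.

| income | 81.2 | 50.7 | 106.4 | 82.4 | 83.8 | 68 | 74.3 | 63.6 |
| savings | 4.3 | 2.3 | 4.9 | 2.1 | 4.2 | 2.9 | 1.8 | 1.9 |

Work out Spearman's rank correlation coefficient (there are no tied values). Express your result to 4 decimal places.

Rank income: 5, 1, 8, 6, 7, 3, 4, 2
Rank savings: 7, 4, 8, 3, 6, 5, 1, 2
d = rank(income) − rank(savings): -2, -3, 0, 3, 1, -2, 3, 0; Σd² = 36
ρ = 1 − 6Σd² / [n(n²−1)] = 1 − 6×36 / (8×63) = 1 − 216/504 ≈ 0.5714

0.5714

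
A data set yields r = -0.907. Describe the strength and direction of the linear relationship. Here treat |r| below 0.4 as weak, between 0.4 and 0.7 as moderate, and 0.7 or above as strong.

r = -0.907 < 0 so the relationship is negative.
|r| = 0.907, which falls in the strong range.

strong negative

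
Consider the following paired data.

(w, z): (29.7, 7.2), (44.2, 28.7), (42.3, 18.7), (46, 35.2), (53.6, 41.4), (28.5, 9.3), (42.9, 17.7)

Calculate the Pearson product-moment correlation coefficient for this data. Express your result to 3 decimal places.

0.927

n = 7, Σw = 287.2, Σz = 158.2, Σw² = 12266.64, Σz² = 4578, Σwz = 7136.01
nΣwz − ΣwΣz = 49952.07 − 45435.04 = 4517.03
nΣw² − (Σw)² = 85866.48 − 82483.84 = 3382.64; nΣz² − (Σz)² = 32046 − 25027.24 = 7018.76
r = 4517.03 / √(3382.64 × 7018.76) = 4517.03 / 4872.5700 ≈ 0.927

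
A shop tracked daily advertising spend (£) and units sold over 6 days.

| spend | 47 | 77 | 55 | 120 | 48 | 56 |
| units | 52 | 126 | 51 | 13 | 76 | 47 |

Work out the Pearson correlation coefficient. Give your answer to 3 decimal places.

-0.326

n = 6, Σx = 403, Σy = 365, Σx² = 31003, Σy² = 29335, Σxy = 22791
nΣxy − ΣxΣy = 136746 − 147095 = -10349
nΣx² − (Σx)² = 186018 − 162409 = 23609; nΣy² − (Σy)² = 176010 − 133225 = 42785
r = -10349 / √(23609 × 42785) = -10349 / 31782.2445 ≈ -0.326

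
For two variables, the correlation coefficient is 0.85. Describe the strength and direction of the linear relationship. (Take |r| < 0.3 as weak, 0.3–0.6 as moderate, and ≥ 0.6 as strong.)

strong positive

r = 0.85 > 0 so the relationship is positive.
|r| = 0.85, which falls in the strong range.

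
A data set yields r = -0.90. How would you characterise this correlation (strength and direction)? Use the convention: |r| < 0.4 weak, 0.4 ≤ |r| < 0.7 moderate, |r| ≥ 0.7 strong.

r = -0.90 < 0 so the relationship is negative.
|r| = 0.90, which falls in the strong range.

strong negative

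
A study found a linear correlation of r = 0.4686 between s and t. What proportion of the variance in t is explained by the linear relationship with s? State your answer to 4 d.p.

0.2196

r² = (0.4686)² = 0.2196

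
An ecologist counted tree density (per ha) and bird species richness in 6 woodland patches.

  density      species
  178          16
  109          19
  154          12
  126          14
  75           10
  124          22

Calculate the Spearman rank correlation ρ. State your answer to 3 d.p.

0.086

Rank density: 6, 2, 5, 4, 1, 3
Rank species: 4, 5, 2, 3, 1, 6
d = rank(density) − rank(species): 2, -3, 3, 1, 0, -3; Σd² = 32
ρ = 1 − 6Σd² / [n(n²−1)] = 1 − 6×32 / (6×35) = 1 − 192/210 ≈ 0.086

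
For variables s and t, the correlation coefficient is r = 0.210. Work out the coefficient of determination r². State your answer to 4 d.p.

0.0441

r² = (0.210)² = 0.0441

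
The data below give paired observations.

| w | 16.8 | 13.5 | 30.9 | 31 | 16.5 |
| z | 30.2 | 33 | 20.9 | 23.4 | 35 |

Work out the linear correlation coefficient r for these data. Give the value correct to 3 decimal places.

n = 5, Σw = 108.7, Σz = 142.5, Σw² = 2652.55, Σz² = 4210.41, Σwz = 2901.57
nΣwz − ΣwΣz = 14507.85 − 15489.75 = -981.9
nΣw² − (Σw)² = 13262.75 − 11815.69 = 1447.06; nΣz² − (Σz)² = 21052.05 − 20306.25 = 745.8
r = -981.9 / √(1447.06 × 745.8) = -981.9 / 1038.8539 ≈ -0.945

-0.945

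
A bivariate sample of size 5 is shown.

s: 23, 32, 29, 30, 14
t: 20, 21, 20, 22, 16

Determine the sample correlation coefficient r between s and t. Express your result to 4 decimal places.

n = 5, Σs = 128, Σt = 99, Σs² = 3490, Σt² = 1981, Σst = 2596
nΣst − ΣsΣt = 12980 − 12672 = 308
nΣs² − (Σs)² = 17450 − 16384 = 1066; nΣt² − (Σt)² = 9905 − 9801 = 104
r = 308 / √(1066 × 104) = 308 / 332.9625 ≈ 0.9250

0.9250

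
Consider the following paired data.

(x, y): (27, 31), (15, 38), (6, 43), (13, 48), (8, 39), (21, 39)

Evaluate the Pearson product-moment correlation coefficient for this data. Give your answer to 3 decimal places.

-0.671

n = 6, Σx = 90, Σy = 238, Σx² = 1664, Σy² = 9600, Σxy = 3420
nΣxy − ΣxΣy = 20520 − 21420 = -900
nΣx² − (Σx)² = 9984 − 8100 = 1884; nΣy² − (Σy)² = 57600 − 56644 = 956
r = -900 / √(1884 × 956) = -900 / 1342.0522 ≈ -0.671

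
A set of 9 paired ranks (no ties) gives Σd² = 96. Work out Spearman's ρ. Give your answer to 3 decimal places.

ρ = 1 − 6Σd² / [n(n²−1)] = 1 − 6×96 / (9×80)
  = 1 − 576/720 = 1 − 0.8000 ≈ 0.200

0.200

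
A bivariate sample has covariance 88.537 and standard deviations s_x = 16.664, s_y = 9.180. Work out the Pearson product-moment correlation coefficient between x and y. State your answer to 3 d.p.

r = Cov(x,y) / (s_x · s_y) = 88.537 / (16.664 × 9.180)
  = 88.537 / 152.9755 ≈ 0.579

0.579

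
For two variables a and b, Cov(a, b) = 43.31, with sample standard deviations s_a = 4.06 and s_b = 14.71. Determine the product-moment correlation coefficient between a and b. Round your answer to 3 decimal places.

r = Cov(a,b) / (s_a · s_b) = 43.31 / (4.06 × 14.71)
  = 43.31 / 59.7226 ≈ 0.725

0.725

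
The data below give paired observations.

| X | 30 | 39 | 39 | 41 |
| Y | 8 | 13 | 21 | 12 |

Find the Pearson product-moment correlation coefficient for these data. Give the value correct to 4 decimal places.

0.5779

n = 4, ΣX = 149, ΣY = 54, ΣX² = 5623, ΣY² = 818, ΣXY = 2058
nΣXY − ΣXΣY = 8232 − 8046 = 186
nΣX² − (ΣX)² = 22492 − 22201 = 291; nΣY² − (ΣY)² = 3272 − 2916 = 356
r = 186 / √(291 × 356) = 186 / 321.8633 ≈ 0.5779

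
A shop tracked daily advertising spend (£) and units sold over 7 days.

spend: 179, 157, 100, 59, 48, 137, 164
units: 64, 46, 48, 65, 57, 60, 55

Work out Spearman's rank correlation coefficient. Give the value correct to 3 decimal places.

-0.107

Rank spend: 7, 5, 3, 2, 1, 4, 6
Rank units: 6, 1, 2, 7, 4, 5, 3
d = rank(spend) − rank(units): 1, 4, 1, -5, -3, -1, 3; Σd² = 62
ρ = 1 − 6Σd² / [n(n²−1)] = 1 − 6×62 / (7×48) = 1 − 372/336 ≈ -0.107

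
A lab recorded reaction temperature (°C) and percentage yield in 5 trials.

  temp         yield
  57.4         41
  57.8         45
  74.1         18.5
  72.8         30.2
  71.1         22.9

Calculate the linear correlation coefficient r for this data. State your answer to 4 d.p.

n = 5, Σx = 333.2, Σy = 157.6, Σx² = 22481.46, Σy² = 5484.7, Σxy = 10152
nΣxy − ΣxΣy = 50760 − 52512.32 = -1752.32
nΣx² − (Σx)² = 112407.3 − 111022.24 = 1385.06; nΣy² − (Σy)² = 27423.5 − 24837.76 = 2585.74
r = -1752.32 / √(1385.06 × 2585.74) = -1752.32 / 1892.4601 ≈ -0.9259

-0.9259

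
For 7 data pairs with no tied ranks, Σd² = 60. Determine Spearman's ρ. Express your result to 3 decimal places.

ρ = 1 − 6Σd² / [n(n²−1)] = 1 − 6×60 / (7×48)
  = 1 − 360/336 = 1 − 1.0714 ≈ -0.071

-0.071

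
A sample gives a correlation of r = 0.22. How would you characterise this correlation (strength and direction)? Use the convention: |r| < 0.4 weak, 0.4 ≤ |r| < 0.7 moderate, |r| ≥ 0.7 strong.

r = 0.22 > 0 so the relationship is positive.
|r| = 0.22, which falls in the weak range.

weak positive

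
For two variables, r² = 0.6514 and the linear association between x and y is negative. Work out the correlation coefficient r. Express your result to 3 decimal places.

|r| = √0.6514 = 0.807
The association is negative, so r = −0.807.

-0.807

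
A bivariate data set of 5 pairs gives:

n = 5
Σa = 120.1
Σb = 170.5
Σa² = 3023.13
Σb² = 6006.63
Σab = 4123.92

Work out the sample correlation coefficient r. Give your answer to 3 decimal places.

0.175

r = (nΣab − ΣaΣb) / √[(nΣa² − (Σa)²)(nΣb² − (Σb)²)]
Numerator: 5×4123.92 − 120.1×170.5 = 142.55
Denominator: √[(15115.65 − 14424.01)(30033.15 − 29070.25)] = √[691.64 × 962.9] = 816.0761
r = 142.55 / 816.0761 ≈ 0.175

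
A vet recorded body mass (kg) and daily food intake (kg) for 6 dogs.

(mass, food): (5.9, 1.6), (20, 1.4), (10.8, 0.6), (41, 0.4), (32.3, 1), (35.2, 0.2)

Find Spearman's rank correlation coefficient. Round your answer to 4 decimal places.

Rank mass: 1, 3, 2, 6, 4, 5
Rank food: 6, 5, 3, 2, 4, 1
d = rank(mass) − rank(food): -5, -2, -1, 4, 0, 4; Σd² = 62
ρ = 1 − 6Σd² / [n(n²−1)] = 1 − 6×62 / (6×35) = 1 − 372/210 ≈ -0.7714

-0.7714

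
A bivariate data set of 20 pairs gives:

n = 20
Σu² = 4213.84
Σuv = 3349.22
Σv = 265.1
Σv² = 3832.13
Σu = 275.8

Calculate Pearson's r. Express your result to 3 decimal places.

r = (nΣuv − ΣuΣv) / √[(nΣu² − (Σu)²)(nΣv² − (Σv)²)]
Numerator: 20×3349.22 − 275.8×265.1 = -6130.18
Denominator: √[(84276.8 − 76065.64)(76642.6 − 70278.01)] = √[8211.16 × 6364.59] = 7229.1539
r = -6130.18 / 7229.1539 ≈ -0.848

-0.848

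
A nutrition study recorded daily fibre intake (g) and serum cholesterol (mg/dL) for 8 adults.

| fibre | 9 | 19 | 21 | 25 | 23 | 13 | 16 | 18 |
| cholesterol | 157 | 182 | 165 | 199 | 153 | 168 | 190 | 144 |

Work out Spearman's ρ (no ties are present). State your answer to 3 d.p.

Rank fibre: 1, 5, 6, 8, 7, 2, 3, 4
Rank cholesterol: 3, 6, 4, 8, 2, 5, 7, 1
d = rank(fibre) − rank(cholesterol): -2, -1, 2, 0, 5, -3, -4, 3; Σd² = 68
ρ = 1 − 6Σd² / [n(n²−1)] = 1 − 6×68 / (8×63) = 1 − 408/504 ≈ 0.190

0.190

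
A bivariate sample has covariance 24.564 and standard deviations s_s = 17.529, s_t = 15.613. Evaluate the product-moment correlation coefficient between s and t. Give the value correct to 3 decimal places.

0.090

r = Cov(s,t) / (s_s · s_t) = 24.564 / (17.529 × 15.613)
  = 24.564 / 273.6803 ≈ 0.090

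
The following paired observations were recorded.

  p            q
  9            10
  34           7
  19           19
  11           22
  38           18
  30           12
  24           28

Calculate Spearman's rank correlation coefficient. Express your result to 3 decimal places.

Rank p: 1, 6, 3, 2, 7, 5, 4
Rank q: 2, 1, 5, 6, 4, 3, 7
d = rank(p) − rank(q): -1, 5, -2, -4, 3, 2, -3; Σd² = 68
ρ = 1 − 6Σd² / [n(n²−1)] = 1 − 6×68 / (7×48) = 1 − 408/336 ≈ -0.214

-0.214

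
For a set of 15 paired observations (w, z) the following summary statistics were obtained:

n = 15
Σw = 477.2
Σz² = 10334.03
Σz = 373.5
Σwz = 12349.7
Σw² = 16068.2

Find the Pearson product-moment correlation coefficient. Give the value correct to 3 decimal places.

0.488

r = (nΣwz − ΣwΣz) / √[(nΣw² − (Σw)²)(nΣz² − (Σz)²)]
Numerator: 15×12349.7 − 477.2×373.5 = 7011.3
Denominator: √[(241023 − 227719.84)(155010.45 − 139502.25)] = √[13303.16 × 15508.2] = 14363.4281
r = 7011.3 / 14363.4281 ≈ 0.488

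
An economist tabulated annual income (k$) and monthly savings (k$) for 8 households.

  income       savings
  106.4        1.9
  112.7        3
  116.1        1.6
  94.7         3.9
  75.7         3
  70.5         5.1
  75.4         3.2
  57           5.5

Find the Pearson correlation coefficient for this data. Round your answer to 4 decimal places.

-0.8114

n = 8, Σx = 708.5, Σy = 27.2, Σx² = 66104.45, Σy² = 105.88, Σxy = 2236.78
nΣxy − ΣxΣy = 17894.24 − 19271.2 = -1376.96
nΣx² − (Σx)² = 528835.6 − 501972.25 = 26863.35; nΣy² − (Σy)² = 847.04 − 739.84 = 107.2
r = -1376.96 / √(26863.35 × 107.2) = -1376.96 / 1696.9829 ≈ -0.8114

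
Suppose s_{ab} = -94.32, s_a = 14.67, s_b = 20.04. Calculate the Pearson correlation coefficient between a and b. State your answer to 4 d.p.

-0.3208

r = Cov(a,b) / (s_a · s_b) = -94.32 / (14.67 × 20.04)
  = -94.32 / 293.9868 ≈ -0.3208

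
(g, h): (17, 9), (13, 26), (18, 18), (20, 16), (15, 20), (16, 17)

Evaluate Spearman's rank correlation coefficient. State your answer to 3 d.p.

Rank g: 4, 1, 5, 6, 2, 3
Rank h: 1, 6, 4, 2, 5, 3
d = rank(g) − rank(h): 3, -5, 1, 4, -3, 0; Σd² = 60
ρ = 1 − 6Σd² / [n(n²−1)] = 1 − 6×60 / (6×35) = 1 − 360/210 ≈ -0.714

-0.714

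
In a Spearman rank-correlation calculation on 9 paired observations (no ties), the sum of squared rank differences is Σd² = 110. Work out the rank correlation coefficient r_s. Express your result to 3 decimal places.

0.083

ρ = 1 − 6Σd² / [n(n²−1)] = 1 − 6×110 / (9×80)
  = 1 − 660/720 = 1 − 0.9167 ≈ 0.083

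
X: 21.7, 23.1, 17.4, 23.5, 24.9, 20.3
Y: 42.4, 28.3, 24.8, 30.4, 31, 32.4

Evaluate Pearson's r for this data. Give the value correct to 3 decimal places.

0.245

n = 6, ΣX = 130.9, ΣY = 189.3, ΣX² = 2891.61, ΣY² = 6148.61, ΣXY = 4149.35
nΣXY − ΣXΣY = 24896.1 − 24779.37 = 116.73
nΣX² − (ΣX)² = 17349.66 − 17134.81 = 214.85; nΣY² − (ΣY)² = 36891.66 − 35834.49 = 1057.17
r = 116.73 / √(214.85 × 1057.17) = 116.73 / 476.5847 ≈ 0.245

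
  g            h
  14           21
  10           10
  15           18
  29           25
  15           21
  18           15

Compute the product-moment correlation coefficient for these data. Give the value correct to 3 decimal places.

0.714

n = 6, Σg = 101, Σh = 110, Σg² = 1911, Σh² = 2156, Σgh = 1974
nΣgh − ΣgΣh = 11844 − 11110 = 734
nΣg² − (Σg)² = 11466 − 10201 = 1265; nΣh² − (Σh)² = 12936 − 12100 = 836
r = 734 / √(1265 × 836) = 734 / 1028.3676 ≈ 0.714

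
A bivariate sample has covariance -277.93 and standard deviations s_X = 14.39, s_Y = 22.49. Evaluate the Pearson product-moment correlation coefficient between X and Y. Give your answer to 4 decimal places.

r = Cov(X,Y) / (s_X · s_Y) = -277.93 / (14.39 × 22.49)
  = -277.93 / 323.6311 ≈ -0.8588

-0.8588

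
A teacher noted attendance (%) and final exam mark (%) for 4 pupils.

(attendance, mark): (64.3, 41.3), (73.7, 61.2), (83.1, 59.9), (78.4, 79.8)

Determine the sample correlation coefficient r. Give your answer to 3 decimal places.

n = 4, Σx = 299.5, Σy = 242.2, Σx² = 22618.35, Σy² = 15407.18, Σxy = 18400.04
nΣxy − ΣxΣy = 73600.16 − 72538.9 = 1061.26
nΣx² − (Σx)² = 90473.4 − 89700.25 = 773.15; nΣy² − (Σy)² = 61628.72 − 58660.84 = 2967.88
r = 1061.26 / √(773.15 × 2967.88) = 1061.26 / 1514.7991 ≈ 0.701

0.701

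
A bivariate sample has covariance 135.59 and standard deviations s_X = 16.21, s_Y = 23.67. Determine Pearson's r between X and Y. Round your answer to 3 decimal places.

0.353

r = Cov(X,Y) / (s_X · s_Y) = 135.59 / (16.21 × 23.67)
  = 135.59 / 383.6907 ≈ 0.353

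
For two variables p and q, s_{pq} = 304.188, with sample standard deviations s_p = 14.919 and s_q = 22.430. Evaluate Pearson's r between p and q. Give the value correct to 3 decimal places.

0.909

r = Cov(p,q) / (s_p · s_q) = 304.188 / (14.919 × 22.430)
  = 304.188 / 334.6332 ≈ 0.909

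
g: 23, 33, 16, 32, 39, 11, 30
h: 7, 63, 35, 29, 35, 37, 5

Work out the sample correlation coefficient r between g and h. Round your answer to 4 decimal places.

n = 7, Σg = 184, Σh = 211, Σg² = 5440, Σh² = 8703, Σgh = 5650
nΣgh − ΣgΣh = 39550 − 38824 = 726
nΣg² − (Σg)² = 38080 − 33856 = 4224; nΣh² − (Σh)² = 60921 − 44521 = 16400
r = 726 / √(4224 × 16400) = 726 / 8323.0764 ≈ 0.0872

0.0872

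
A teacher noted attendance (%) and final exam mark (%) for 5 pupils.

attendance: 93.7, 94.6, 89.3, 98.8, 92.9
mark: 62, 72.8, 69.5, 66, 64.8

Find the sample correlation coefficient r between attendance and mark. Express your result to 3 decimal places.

-0.159

n = 5, Σx = 469.3, Σy = 335.1, Σx² = 44095.19, Σy² = 22529.13, Σxy = 31443.35
nΣxy − ΣxΣy = 157216.75 − 157262.43 = -45.68
nΣx² − (Σx)² = 220475.95 − 220242.49 = 233.46; nΣy² − (Σy)² = 112645.65 − 112292.01 = 353.64
r = -45.68 / √(233.46 × 353.64) = -45.68 / 287.3339 ≈ -0.159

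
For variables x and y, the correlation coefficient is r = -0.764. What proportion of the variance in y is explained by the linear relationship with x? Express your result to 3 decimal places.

0.584

r² = (-0.764)² = 0.584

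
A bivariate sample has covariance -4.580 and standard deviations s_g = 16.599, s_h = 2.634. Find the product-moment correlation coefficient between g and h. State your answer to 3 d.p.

r = Cov(g,h) / (s_g · s_h) = -4.580 / (16.599 × 2.634)
  = -4.580 / 43.7218 ≈ -0.105

-0.105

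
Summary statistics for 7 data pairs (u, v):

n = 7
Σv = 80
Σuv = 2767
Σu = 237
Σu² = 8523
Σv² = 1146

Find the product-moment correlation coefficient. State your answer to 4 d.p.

0.1719

r = (nΣuv − ΣuΣv) / √[(nΣu² − (Σu)²)(nΣv² − (Σv)²)]
Numerator: 7×2767 − 237×80 = 409
Denominator: √[(59661 − 56169)(8022 − 6400)] = √[3492 × 1622] = 2379.9210
r = 409 / 2379.9210 ≈ 0.1719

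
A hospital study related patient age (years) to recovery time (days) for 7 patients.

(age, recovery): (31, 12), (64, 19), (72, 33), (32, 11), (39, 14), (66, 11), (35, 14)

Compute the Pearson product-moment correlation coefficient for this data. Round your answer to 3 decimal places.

0.655

n = 7, Σx = 339, Σy = 114, Σx² = 18367, Σy² = 2228, Σxy = 6078
nΣxy − ΣxΣy = 42546 − 38646 = 3900
nΣx² − (Σx)² = 128569 − 114921 = 13648; nΣy² − (Σy)² = 15596 − 12996 = 2600
r = 3900 / √(13648 × 2600) = 3900 / 5956.9120 ≈ 0.655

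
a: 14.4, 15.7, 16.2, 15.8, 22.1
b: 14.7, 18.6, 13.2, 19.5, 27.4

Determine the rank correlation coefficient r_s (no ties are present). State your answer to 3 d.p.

0.400

Rank a: 1, 2, 4, 3, 5
Rank b: 2, 3, 1, 4, 5
d = rank(a) − rank(b): -1, -1, 3, -1, 0; Σd² = 12
ρ = 1 − 6Σd² / [n(n²−1)] = 1 − 6×12 / (5×24) = 1 − 72/120 ≈ 0.400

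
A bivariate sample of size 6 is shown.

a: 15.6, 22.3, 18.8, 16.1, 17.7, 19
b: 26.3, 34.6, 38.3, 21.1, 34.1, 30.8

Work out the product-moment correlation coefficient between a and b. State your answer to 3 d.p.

0.667

n = 6, Σa = 109.5, Σb = 185.2, Σa² = 2027.59, Σb² = 5912.4, Σab = 3430.38
nΣab − ΣaΣb = 20582.28 − 20279.4 = 302.88
nΣa² − (Σa)² = 12165.54 − 11990.25 = 175.29; nΣb² − (Σb)² = 35474.4 − 34299.04 = 1175.36
r = 302.88 / √(175.29 × 1175.36) = 302.88 / 453.9040 ≈ 0.667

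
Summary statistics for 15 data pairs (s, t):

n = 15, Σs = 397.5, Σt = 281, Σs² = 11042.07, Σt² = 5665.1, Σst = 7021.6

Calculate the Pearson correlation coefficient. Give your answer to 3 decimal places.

r = (nΣst − ΣsΣt) / √[(nΣs² − (Σs)²)(nΣt² − (Σt)²)]
Numerator: 15×7021.6 − 397.5×281 = -6373.5
Denominator: √[(165631.05 − 158006.25)(84976.5 − 78961)] = √[7624.8 × 6015.5] = 6772.5168
r = -6373.5 / 6772.5168 ≈ -0.941

-0.941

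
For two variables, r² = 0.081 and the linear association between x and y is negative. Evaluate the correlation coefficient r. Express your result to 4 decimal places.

-0.2846

|r| = √0.081 = 0.2846
The association is negative, so r = −0.2846.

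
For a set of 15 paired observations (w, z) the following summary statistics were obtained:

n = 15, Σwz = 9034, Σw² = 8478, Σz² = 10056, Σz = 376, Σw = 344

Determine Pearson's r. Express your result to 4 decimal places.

r = (nΣwz − ΣwΣz) / √[(nΣw² − (Σw)²)(nΣz² − (Σz)²)]
Numerator: 15×9034 − 344×376 = 6166
Denominator: √[(127170 − 118336)(150840 − 141376)] = √[8834 × 9464] = 9143.5757
r = 6166 / 9143.5757 ≈ 0.6744

0.6744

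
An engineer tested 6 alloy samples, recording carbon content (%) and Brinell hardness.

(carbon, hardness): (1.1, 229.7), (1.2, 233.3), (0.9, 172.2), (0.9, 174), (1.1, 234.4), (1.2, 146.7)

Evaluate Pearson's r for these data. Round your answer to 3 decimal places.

n = 6, Σx = 6.4, Σy = 1190.3, Σx² = 6.92, Σy² = 243584.07, Σxy = 1278.09
nΣxy − ΣxΣy = 7668.54 − 7617.92 = 50.62
nΣx² − (Σx)² = 41.52 − 40.96 = 0.56; nΣy² − (Σy)² = 1461504.42 − 1416814.09 = 44690.33
r = 50.62 / √(0.56 × 44690.33) = 50.62 / 158.1979 ≈ 0.320

0.320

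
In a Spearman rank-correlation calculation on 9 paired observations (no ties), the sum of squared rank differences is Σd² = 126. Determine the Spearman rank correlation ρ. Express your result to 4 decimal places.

-0.0500

ρ = 1 − 6Σd² / [n(n²−1)] = 1 − 6×126 / (9×80)
  = 1 − 756/720 = 1 − 1.05000 ≈ -0.0500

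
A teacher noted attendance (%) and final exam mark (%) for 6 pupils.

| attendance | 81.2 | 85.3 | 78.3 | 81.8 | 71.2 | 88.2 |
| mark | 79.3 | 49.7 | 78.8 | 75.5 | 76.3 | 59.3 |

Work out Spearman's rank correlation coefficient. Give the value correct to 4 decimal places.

Rank attendance: 3, 5, 2, 4, 1, 6
Rank mark: 6, 1, 5, 3, 4, 2
d = rank(attendance) − rank(mark): -3, 4, -3, 1, -3, 4; Σd² = 60
ρ = 1 − 6Σd² / [n(n²−1)] = 1 − 6×60 / (6×35) = 1 − 360/210 ≈ -0.7143

-0.7143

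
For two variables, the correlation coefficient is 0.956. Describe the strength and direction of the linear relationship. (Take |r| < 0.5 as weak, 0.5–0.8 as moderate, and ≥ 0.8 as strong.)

r = 0.956 > 0 so the relationship is positive.
|r| = 0.956, which falls in the strong range.

strong positive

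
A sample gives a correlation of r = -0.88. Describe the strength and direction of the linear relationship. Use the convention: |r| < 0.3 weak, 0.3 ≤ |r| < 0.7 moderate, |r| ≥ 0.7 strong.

strong negative

r = -0.88 < 0 so the relationship is negative.
|r| = 0.88, which falls in the strong range.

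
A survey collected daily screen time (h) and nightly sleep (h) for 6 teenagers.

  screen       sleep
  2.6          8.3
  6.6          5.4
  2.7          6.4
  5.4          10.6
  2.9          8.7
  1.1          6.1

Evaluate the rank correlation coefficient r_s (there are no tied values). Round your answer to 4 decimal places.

Rank screen: 2, 6, 3, 5, 4, 1
Rank sleep: 4, 1, 3, 6, 5, 2
d = rank(screen) − rank(sleep): -2, 5, 0, -1, -1, -1; Σd² = 32
ρ = 1 − 6Σd² / [n(n²−1)] = 1 − 6×32 / (6×35) = 1 − 192/210 ≈ 0.0857

0.0857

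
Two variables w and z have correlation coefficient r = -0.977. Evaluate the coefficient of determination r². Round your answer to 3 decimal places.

r² = (-0.977)² = 0.955

0.955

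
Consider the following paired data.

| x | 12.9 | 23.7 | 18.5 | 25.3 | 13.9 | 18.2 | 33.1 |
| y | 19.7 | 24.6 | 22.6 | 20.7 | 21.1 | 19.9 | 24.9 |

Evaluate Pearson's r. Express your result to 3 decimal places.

n = 7, Σx = 145.6, Σy = 153.5, Σx² = 3330.5, Σy² = 3393.73, Σxy = 3258.62
nΣxy − ΣxΣy = 22810.34 − 22349.6 = 460.74
nΣx² − (Σx)² = 23313.5 − 21199.36 = 2114.14; nΣy² − (Σy)² = 23756.11 − 23562.25 = 193.86
r = 460.74 / √(2114.14 × 193.86) = 460.74 / 640.1931 ≈ 0.720

0.720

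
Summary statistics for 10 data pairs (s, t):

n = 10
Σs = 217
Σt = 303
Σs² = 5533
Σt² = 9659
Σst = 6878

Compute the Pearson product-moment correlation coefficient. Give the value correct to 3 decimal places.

0.483

r = (nΣst − ΣsΣt) / √[(nΣs² − (Σs)²)(nΣt² − (Σt)²)]
Numerator: 10×6878 − 217×303 = 3029
Denominator: √[(55330 − 47089)(96590 − 91809)] = √[8241 × 4781] = 6276.9595
r = 3029 / 6276.9595 ≈ 0.483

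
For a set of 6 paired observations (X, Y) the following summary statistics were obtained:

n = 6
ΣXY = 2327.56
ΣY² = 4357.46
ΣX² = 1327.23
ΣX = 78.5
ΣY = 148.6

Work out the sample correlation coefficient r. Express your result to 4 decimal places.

r = (nΣXY − ΣXΣY) / √[(nΣX² − (ΣX)²)(nΣY² − (ΣY)²)]
Numerator: 6×2327.56 − 78.5×148.6 = 2300.26
Denominator: √[(7963.38 − 6162.25)(26144.76 − 22081.96)] = √[1801.13 × 4062.8] = 2705.1120
r = 2300.26 / 2705.1120 ≈ 0.8503

0.8503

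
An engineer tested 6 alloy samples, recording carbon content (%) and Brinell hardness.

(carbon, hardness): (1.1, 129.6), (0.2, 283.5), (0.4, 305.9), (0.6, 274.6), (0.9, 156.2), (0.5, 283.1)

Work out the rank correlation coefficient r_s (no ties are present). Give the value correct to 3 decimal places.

Rank carbon: 6, 1, 2, 4, 5, 3
Rank hardness: 1, 5, 6, 3, 2, 4
d = rank(carbon) − rank(hardness): 5, -4, -4, 1, 3, -1; Σd² = 68
ρ = 1 − 6Σd² / [n(n²−1)] = 1 − 6×68 / (6×35) = 1 − 408/210 ≈ -0.943

-0.943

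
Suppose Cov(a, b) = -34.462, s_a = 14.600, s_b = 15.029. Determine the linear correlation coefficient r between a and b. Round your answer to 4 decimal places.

-0.1571

r = Cov(a,b) / (s_a · s_b) = -34.462 / (14.600 × 15.029)
  = -34.462 / 219.4234 ≈ -0.1571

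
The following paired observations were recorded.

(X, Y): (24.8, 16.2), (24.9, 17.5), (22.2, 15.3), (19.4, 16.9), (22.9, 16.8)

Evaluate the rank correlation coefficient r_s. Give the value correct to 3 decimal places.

0.300

Rank X: 4, 5, 2, 1, 3
Rank Y: 2, 5, 1, 4, 3
d = rank(X) − rank(Y): 2, 0, 1, -3, 0; Σd² = 14
ρ = 1 − 6Σd² / [n(n²−1)] = 1 − 6×14 / (5×24) = 1 − 84/120 ≈ 0.300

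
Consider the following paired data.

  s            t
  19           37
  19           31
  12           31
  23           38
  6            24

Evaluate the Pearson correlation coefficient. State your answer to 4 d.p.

n = 5, Σs = 79, Σt = 161, Σs² = 1431, Σt² = 5311, Σst = 2682
nΣst − ΣsΣt = 13410 − 12719 = 691
nΣs² − (Σs)² = 7155 − 6241 = 914; nΣt² − (Σt)² = 26555 − 25921 = 634
r = 691 / √(914 × 634) = 691 / 761.2332 ≈ 0.9077

0.9077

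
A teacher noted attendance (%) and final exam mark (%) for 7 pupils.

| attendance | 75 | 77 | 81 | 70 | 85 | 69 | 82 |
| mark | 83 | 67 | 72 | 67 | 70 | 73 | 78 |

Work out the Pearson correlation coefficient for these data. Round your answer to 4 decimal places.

n = 7, Σx = 539, Σy = 510, Σx² = 41725, Σy² = 37364, Σxy = 39289
nΣxy − ΣxΣy = 275023 − 274890 = 133
nΣx² − (Σx)² = 292075 − 290521 = 1554; nΣy² − (Σy)² = 261548 − 260100 = 1448
r = 133 / √(1554 × 1448) = 133 / 1500.0640 ≈ 0.0887

0.0887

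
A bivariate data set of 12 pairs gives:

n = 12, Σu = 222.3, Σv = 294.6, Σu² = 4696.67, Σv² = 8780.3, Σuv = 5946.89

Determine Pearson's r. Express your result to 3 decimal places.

r = (nΣuv − ΣuΣv) / √[(nΣu² − (Σu)²)(nΣv² − (Σv)²)]
Numerator: 12×5946.89 − 222.3×294.6 = 5873.1
Denominator: √[(56360.04 − 49417.29)(105363.6 − 86789.16)] = √[6942.75 × 18574.44] = 11355.9541
r = 5873.1 / 11355.9541 ≈ 0.517

0.517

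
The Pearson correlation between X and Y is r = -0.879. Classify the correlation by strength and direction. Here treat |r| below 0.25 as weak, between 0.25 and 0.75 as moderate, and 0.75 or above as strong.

r = -0.879 < 0 so the relationship is negative.
|r| = 0.879, which falls in the strong range.

strong negative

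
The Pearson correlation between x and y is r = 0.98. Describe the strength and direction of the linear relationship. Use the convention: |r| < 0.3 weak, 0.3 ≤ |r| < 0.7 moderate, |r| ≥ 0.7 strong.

r = 0.98 > 0 so the relationship is positive.
|r| = 0.98, which falls in the strong range.

strong positive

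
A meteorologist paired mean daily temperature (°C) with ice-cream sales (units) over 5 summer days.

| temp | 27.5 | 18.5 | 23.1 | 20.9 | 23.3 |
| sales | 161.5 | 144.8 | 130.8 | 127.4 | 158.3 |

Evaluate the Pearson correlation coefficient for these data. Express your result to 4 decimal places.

n = 5, Σx = 113.3, Σy = 722.8, Σx² = 2611.81, Σy² = 105447.58, Σxy = 16492.58
nΣxy − ΣxΣy = 82462.9 − 81893.24 = 569.66
nΣx² − (Σx)² = 13059.05 − 12836.89 = 222.16; nΣy² − (Σy)² = 527237.9 − 522439.84 = 4798.06
r = 569.66 / √(222.16 × 4798.06) = 569.66 / 1032.4423 ≈ 0.5518

0.5518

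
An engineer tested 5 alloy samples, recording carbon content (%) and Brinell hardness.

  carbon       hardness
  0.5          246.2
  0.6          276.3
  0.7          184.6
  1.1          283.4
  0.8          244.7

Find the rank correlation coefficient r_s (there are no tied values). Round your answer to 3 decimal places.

Rank carbon: 1, 2, 3, 5, 4
Rank hardness: 3, 4, 1, 5, 2
d = rank(carbon) − rank(hardness): -2, -2, 2, 0, 2; Σd² = 16
ρ = 1 − 6Σd² / [n(n²−1)] = 1 − 6×16 / (5×24) = 1 − 96/120 ≈ 0.200

0.200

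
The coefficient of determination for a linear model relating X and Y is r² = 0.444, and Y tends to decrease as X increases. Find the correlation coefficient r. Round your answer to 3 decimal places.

-0.666

|r| = √0.444 = 0.666
The association is negative, so r = −0.666.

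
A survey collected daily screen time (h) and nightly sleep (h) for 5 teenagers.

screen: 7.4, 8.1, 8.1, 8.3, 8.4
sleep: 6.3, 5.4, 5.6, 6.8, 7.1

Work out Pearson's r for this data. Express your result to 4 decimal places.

0.2845

n = 5, Σx = 40.3, Σy = 31.2, Σx² = 325.43, Σy² = 196.86, Σxy = 251.8
nΣxy − ΣxΣy = 1259 − 1257.36 = 1.64
nΣx² − (Σx)² = 1627.15 − 1624.09 = 3.06; nΣy² − (Σy)² = 984.3 − 973.44 = 10.86
r = 1.64 / √(3.06 × 10.86) = 1.64 / 5.7647 ≈ 0.2845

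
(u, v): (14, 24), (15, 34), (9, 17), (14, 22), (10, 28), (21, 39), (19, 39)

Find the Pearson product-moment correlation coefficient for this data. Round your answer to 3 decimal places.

n = 7, Σu = 102, Σv = 203, Σu² = 1600, Σv² = 6331, Σuv = 3147
nΣuv − ΣuΣv = 22029 − 20706 = 1323
nΣu² − (Σu)² = 11200 − 10404 = 796; nΣv² − (Σv)² = 44317 − 41209 = 3108
r = 1323 / √(796 × 3108) = 1323 / 1572.8852 ≈ 0.841

0.841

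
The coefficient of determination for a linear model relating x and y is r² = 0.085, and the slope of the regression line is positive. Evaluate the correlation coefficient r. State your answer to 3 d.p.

0.292

|r| = √0.085 = 0.292
The association is positive, so r = 0.292.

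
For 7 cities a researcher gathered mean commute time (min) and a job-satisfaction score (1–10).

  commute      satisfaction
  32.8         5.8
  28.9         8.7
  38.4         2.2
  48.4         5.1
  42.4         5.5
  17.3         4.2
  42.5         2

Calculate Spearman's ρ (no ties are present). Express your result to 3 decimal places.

Rank commute: 3, 2, 4, 7, 5, 1, 6
Rank satisfaction: 6, 7, 2, 4, 5, 3, 1
d = rank(commute) − rank(satisfaction): -3, -5, 2, 3, 0, -2, 5; Σd² = 76
ρ = 1 − 6Σd² / [n(n²−1)] = 1 − 6×76 / (7×48) = 1 − 456/336 ≈ -0.357

-0.357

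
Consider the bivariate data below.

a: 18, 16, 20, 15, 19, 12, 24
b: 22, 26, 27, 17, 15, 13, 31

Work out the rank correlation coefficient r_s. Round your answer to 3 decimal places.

0.750

Rank a: 4, 3, 6, 2, 5, 1, 7
Rank b: 4, 5, 6, 3, 2, 1, 7
d = rank(a) − rank(b): 0, -2, 0, -1, 3, 0, 0; Σd² = 14
ρ = 1 − 6Σd² / [n(n²−1)] = 1 − 6×14 / (7×48) = 1 − 84/336 ≈ 0.750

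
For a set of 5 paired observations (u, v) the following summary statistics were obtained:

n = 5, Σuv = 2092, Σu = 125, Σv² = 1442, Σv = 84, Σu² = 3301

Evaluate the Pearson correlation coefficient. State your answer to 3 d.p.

-0.109

r = (nΣuv − ΣuΣv) / √[(nΣu² − (Σu)²)(nΣv² − (Σv)²)]
Numerator: 5×2092 − 125×84 = -40
Denominator: √[(16505 − 15625)(7210 − 7056)] = √[880 × 154] = 368.1304
r = -40 / 368.1304 ≈ -0.109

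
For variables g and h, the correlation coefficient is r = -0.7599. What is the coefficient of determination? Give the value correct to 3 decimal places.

r² = (-0.7599)² = 0.577

0.577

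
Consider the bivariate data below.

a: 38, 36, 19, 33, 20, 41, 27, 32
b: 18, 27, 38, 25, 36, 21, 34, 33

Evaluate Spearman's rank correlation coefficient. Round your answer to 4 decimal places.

-0.9524

Rank a: 7, 6, 1, 5, 2, 8, 3, 4
Rank b: 1, 4, 8, 3, 7, 2, 6, 5
d = rank(a) − rank(b): 6, 2, -7, 2, -5, 6, -3, -1; Σd² = 164
ρ = 1 − 6Σd² / [n(n²−1)] = 1 − 6×164 / (8×63) = 1 − 984/504 ≈ -0.9524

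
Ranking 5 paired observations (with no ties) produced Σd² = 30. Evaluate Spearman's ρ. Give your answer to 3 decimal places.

ρ = 1 − 6Σd² / [n(n²−1)] = 1 − 6×30 / (5×24)
  = 1 − 180/120 = 1 − 1.5000 ≈ -0.500

-0.500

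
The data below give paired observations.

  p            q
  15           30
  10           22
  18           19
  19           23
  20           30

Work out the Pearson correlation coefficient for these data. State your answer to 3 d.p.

0.192

n = 5, Σp = 82, Σq = 124, Σp² = 1410, Σq² = 3174, Σpq = 2049
nΣpq − ΣpΣq = 10245 − 10168 = 77
nΣp² − (Σp)² = 7050 − 6724 = 326; nΣq² − (Σq)² = 15870 − 15376 = 494
r = 77 / √(326 × 494) = 77 / 401.3029 ≈ 0.192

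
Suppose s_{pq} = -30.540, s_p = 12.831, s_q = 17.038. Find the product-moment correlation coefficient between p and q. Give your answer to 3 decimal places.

r = Cov(p,q) / (s_p · s_q) = -30.540 / (12.831 × 17.038)
  = -30.540 / 218.6146 ≈ -0.140

-0.140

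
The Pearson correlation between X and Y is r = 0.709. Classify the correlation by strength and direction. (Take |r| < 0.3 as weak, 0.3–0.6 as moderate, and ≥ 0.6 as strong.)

strong positive

r = 0.709 > 0 so the relationship is positive.
|r| = 0.709, which falls in the strong range.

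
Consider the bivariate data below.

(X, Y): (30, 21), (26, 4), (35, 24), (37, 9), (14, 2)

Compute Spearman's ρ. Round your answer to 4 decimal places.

Rank X: 3, 2, 4, 5, 1
Rank Y: 4, 2, 5, 3, 1
d = rank(X) − rank(Y): -1, 0, -1, 2, 0; Σd² = 6
ρ = 1 − 6Σd² / [n(n²−1)] = 1 − 6×6 / (5×24) = 1 − 36/120 ≈ 0.7000

0.7000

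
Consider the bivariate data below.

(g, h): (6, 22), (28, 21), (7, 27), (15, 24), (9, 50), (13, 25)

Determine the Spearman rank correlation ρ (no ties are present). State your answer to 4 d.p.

Rank g: 1, 6, 2, 5, 3, 4
Rank h: 2, 1, 5, 3, 6, 4
d = rank(g) − rank(h): -1, 5, -3, 2, -3, 0; Σd² = 48
ρ = 1 − 6Σd² / [n(n²−1)] = 1 − 6×48 / (6×35) = 1 − 288/210 ≈ -0.3714

-0.3714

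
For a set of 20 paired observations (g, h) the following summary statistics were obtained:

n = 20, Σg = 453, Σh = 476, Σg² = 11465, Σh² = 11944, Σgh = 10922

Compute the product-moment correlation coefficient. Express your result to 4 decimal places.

r = (nΣgh − ΣgΣh) / √[(nΣg² − (Σg)²)(nΣh² − (Σh)²)]
Numerator: 20×10922 − 453×476 = 2812
Denominator: √[(229300 − 205209)(238880 − 226576)] = √[24091 × 12304] = 17216.7263
r = 2812 / 17216.7263 ≈ 0.1633

0.1633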